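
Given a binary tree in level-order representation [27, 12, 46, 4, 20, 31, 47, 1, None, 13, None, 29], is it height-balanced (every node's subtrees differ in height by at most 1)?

Tree (level-order array): [27, 12, 46, 4, 20, 31, 47, 1, None, 13, None, 29]
Definition: a tree is height-balanced if, at every node, |h(left) - h(right)| <= 1 (empty subtree has height -1).
Bottom-up per-node check:
  node 1: h_left=-1, h_right=-1, diff=0 [OK], height=0
  node 4: h_left=0, h_right=-1, diff=1 [OK], height=1
  node 13: h_left=-1, h_right=-1, diff=0 [OK], height=0
  node 20: h_left=0, h_right=-1, diff=1 [OK], height=1
  node 12: h_left=1, h_right=1, diff=0 [OK], height=2
  node 29: h_left=-1, h_right=-1, diff=0 [OK], height=0
  node 31: h_left=0, h_right=-1, diff=1 [OK], height=1
  node 47: h_left=-1, h_right=-1, diff=0 [OK], height=0
  node 46: h_left=1, h_right=0, diff=1 [OK], height=2
  node 27: h_left=2, h_right=2, diff=0 [OK], height=3
All nodes satisfy the balance condition.
Result: Balanced


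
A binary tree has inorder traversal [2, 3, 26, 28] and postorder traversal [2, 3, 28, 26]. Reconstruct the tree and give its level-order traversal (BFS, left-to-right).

Inorder:   [2, 3, 26, 28]
Postorder: [2, 3, 28, 26]
Algorithm: postorder visits root last, so walk postorder right-to-left;
each value is the root of the current inorder slice — split it at that
value, recurse on the right subtree first, then the left.
Recursive splits:
  root=26; inorder splits into left=[2, 3], right=[28]
  root=28; inorder splits into left=[], right=[]
  root=3; inorder splits into left=[2], right=[]
  root=2; inorder splits into left=[], right=[]
Reconstructed level-order: [26, 3, 28, 2]


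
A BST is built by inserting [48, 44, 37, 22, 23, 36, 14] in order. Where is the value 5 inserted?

Starting tree (level order): [48, 44, None, 37, None, 22, None, 14, 23, None, None, None, 36]
Insertion path: 48 -> 44 -> 37 -> 22 -> 14
Result: insert 5 as left child of 14
Final tree (level order): [48, 44, None, 37, None, 22, None, 14, 23, 5, None, None, 36]


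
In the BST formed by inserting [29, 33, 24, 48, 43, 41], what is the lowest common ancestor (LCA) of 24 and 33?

Tree insertion order: [29, 33, 24, 48, 43, 41]
Tree (level-order array): [29, 24, 33, None, None, None, 48, 43, None, 41]
In a BST, the LCA of p=24, q=33 is the first node v on the
root-to-leaf path with p <= v <= q (go left if both < v, right if both > v).
Walk from root:
  at 29: 24 <= 29 <= 33, this is the LCA
LCA = 29


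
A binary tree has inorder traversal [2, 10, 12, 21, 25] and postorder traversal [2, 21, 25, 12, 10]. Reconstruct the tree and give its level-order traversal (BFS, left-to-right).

Inorder:   [2, 10, 12, 21, 25]
Postorder: [2, 21, 25, 12, 10]
Algorithm: postorder visits root last, so walk postorder right-to-left;
each value is the root of the current inorder slice — split it at that
value, recurse on the right subtree first, then the left.
Recursive splits:
  root=10; inorder splits into left=[2], right=[12, 21, 25]
  root=12; inorder splits into left=[], right=[21, 25]
  root=25; inorder splits into left=[21], right=[]
  root=21; inorder splits into left=[], right=[]
  root=2; inorder splits into left=[], right=[]
Reconstructed level-order: [10, 2, 12, 25, 21]


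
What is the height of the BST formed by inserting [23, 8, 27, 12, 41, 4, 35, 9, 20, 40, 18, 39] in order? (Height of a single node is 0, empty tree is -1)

Insertion order: [23, 8, 27, 12, 41, 4, 35, 9, 20, 40, 18, 39]
Tree (level-order array): [23, 8, 27, 4, 12, None, 41, None, None, 9, 20, 35, None, None, None, 18, None, None, 40, None, None, 39]
Compute height bottom-up (empty subtree = -1):
  height(4) = 1 + max(-1, -1) = 0
  height(9) = 1 + max(-1, -1) = 0
  height(18) = 1 + max(-1, -1) = 0
  height(20) = 1 + max(0, -1) = 1
  height(12) = 1 + max(0, 1) = 2
  height(8) = 1 + max(0, 2) = 3
  height(39) = 1 + max(-1, -1) = 0
  height(40) = 1 + max(0, -1) = 1
  height(35) = 1 + max(-1, 1) = 2
  height(41) = 1 + max(2, -1) = 3
  height(27) = 1 + max(-1, 3) = 4
  height(23) = 1 + max(3, 4) = 5
Height = 5


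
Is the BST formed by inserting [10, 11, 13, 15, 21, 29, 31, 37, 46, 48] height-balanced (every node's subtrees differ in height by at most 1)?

Tree (level-order array): [10, None, 11, None, 13, None, 15, None, 21, None, 29, None, 31, None, 37, None, 46, None, 48]
Definition: a tree is height-balanced if, at every node, |h(left) - h(right)| <= 1 (empty subtree has height -1).
Bottom-up per-node check:
  node 48: h_left=-1, h_right=-1, diff=0 [OK], height=0
  node 46: h_left=-1, h_right=0, diff=1 [OK], height=1
  node 37: h_left=-1, h_right=1, diff=2 [FAIL (|-1-1|=2 > 1)], height=2
  node 31: h_left=-1, h_right=2, diff=3 [FAIL (|-1-2|=3 > 1)], height=3
  node 29: h_left=-1, h_right=3, diff=4 [FAIL (|-1-3|=4 > 1)], height=4
  node 21: h_left=-1, h_right=4, diff=5 [FAIL (|-1-4|=5 > 1)], height=5
  node 15: h_left=-1, h_right=5, diff=6 [FAIL (|-1-5|=6 > 1)], height=6
  node 13: h_left=-1, h_right=6, diff=7 [FAIL (|-1-6|=7 > 1)], height=7
  node 11: h_left=-1, h_right=7, diff=8 [FAIL (|-1-7|=8 > 1)], height=8
  node 10: h_left=-1, h_right=8, diff=9 [FAIL (|-1-8|=9 > 1)], height=9
Node 37 violates the condition: |-1 - 1| = 2 > 1.
Result: Not balanced


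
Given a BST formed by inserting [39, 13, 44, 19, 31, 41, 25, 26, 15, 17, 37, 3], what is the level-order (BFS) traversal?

Tree insertion order: [39, 13, 44, 19, 31, 41, 25, 26, 15, 17, 37, 3]
Tree (level-order array): [39, 13, 44, 3, 19, 41, None, None, None, 15, 31, None, None, None, 17, 25, 37, None, None, None, 26]
BFS from the root, enqueuing left then right child of each popped node:
  queue [39] -> pop 39, enqueue [13, 44], visited so far: [39]
  queue [13, 44] -> pop 13, enqueue [3, 19], visited so far: [39, 13]
  queue [44, 3, 19] -> pop 44, enqueue [41], visited so far: [39, 13, 44]
  queue [3, 19, 41] -> pop 3, enqueue [none], visited so far: [39, 13, 44, 3]
  queue [19, 41] -> pop 19, enqueue [15, 31], visited so far: [39, 13, 44, 3, 19]
  queue [41, 15, 31] -> pop 41, enqueue [none], visited so far: [39, 13, 44, 3, 19, 41]
  queue [15, 31] -> pop 15, enqueue [17], visited so far: [39, 13, 44, 3, 19, 41, 15]
  queue [31, 17] -> pop 31, enqueue [25, 37], visited so far: [39, 13, 44, 3, 19, 41, 15, 31]
  queue [17, 25, 37] -> pop 17, enqueue [none], visited so far: [39, 13, 44, 3, 19, 41, 15, 31, 17]
  queue [25, 37] -> pop 25, enqueue [26], visited so far: [39, 13, 44, 3, 19, 41, 15, 31, 17, 25]
  queue [37, 26] -> pop 37, enqueue [none], visited so far: [39, 13, 44, 3, 19, 41, 15, 31, 17, 25, 37]
  queue [26] -> pop 26, enqueue [none], visited so far: [39, 13, 44, 3, 19, 41, 15, 31, 17, 25, 37, 26]
Result: [39, 13, 44, 3, 19, 41, 15, 31, 17, 25, 37, 26]


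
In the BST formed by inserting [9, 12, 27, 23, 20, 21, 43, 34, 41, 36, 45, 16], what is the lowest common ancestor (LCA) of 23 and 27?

Tree insertion order: [9, 12, 27, 23, 20, 21, 43, 34, 41, 36, 45, 16]
Tree (level-order array): [9, None, 12, None, 27, 23, 43, 20, None, 34, 45, 16, 21, None, 41, None, None, None, None, None, None, 36]
In a BST, the LCA of p=23, q=27 is the first node v on the
root-to-leaf path with p <= v <= q (go left if both < v, right if both > v).
Walk from root:
  at 9: both 23 and 27 > 9, go right
  at 12: both 23 and 27 > 12, go right
  at 27: 23 <= 27 <= 27, this is the LCA
LCA = 27


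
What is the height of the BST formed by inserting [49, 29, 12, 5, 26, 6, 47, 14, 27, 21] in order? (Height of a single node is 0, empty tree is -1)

Insertion order: [49, 29, 12, 5, 26, 6, 47, 14, 27, 21]
Tree (level-order array): [49, 29, None, 12, 47, 5, 26, None, None, None, 6, 14, 27, None, None, None, 21]
Compute height bottom-up (empty subtree = -1):
  height(6) = 1 + max(-1, -1) = 0
  height(5) = 1 + max(-1, 0) = 1
  height(21) = 1 + max(-1, -1) = 0
  height(14) = 1 + max(-1, 0) = 1
  height(27) = 1 + max(-1, -1) = 0
  height(26) = 1 + max(1, 0) = 2
  height(12) = 1 + max(1, 2) = 3
  height(47) = 1 + max(-1, -1) = 0
  height(29) = 1 + max(3, 0) = 4
  height(49) = 1 + max(4, -1) = 5
Height = 5


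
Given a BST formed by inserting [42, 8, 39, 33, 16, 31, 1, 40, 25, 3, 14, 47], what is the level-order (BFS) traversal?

Tree insertion order: [42, 8, 39, 33, 16, 31, 1, 40, 25, 3, 14, 47]
Tree (level-order array): [42, 8, 47, 1, 39, None, None, None, 3, 33, 40, None, None, 16, None, None, None, 14, 31, None, None, 25]
BFS from the root, enqueuing left then right child of each popped node:
  queue [42] -> pop 42, enqueue [8, 47], visited so far: [42]
  queue [8, 47] -> pop 8, enqueue [1, 39], visited so far: [42, 8]
  queue [47, 1, 39] -> pop 47, enqueue [none], visited so far: [42, 8, 47]
  queue [1, 39] -> pop 1, enqueue [3], visited so far: [42, 8, 47, 1]
  queue [39, 3] -> pop 39, enqueue [33, 40], visited so far: [42, 8, 47, 1, 39]
  queue [3, 33, 40] -> pop 3, enqueue [none], visited so far: [42, 8, 47, 1, 39, 3]
  queue [33, 40] -> pop 33, enqueue [16], visited so far: [42, 8, 47, 1, 39, 3, 33]
  queue [40, 16] -> pop 40, enqueue [none], visited so far: [42, 8, 47, 1, 39, 3, 33, 40]
  queue [16] -> pop 16, enqueue [14, 31], visited so far: [42, 8, 47, 1, 39, 3, 33, 40, 16]
  queue [14, 31] -> pop 14, enqueue [none], visited so far: [42, 8, 47, 1, 39, 3, 33, 40, 16, 14]
  queue [31] -> pop 31, enqueue [25], visited so far: [42, 8, 47, 1, 39, 3, 33, 40, 16, 14, 31]
  queue [25] -> pop 25, enqueue [none], visited so far: [42, 8, 47, 1, 39, 3, 33, 40, 16, 14, 31, 25]
Result: [42, 8, 47, 1, 39, 3, 33, 40, 16, 14, 31, 25]


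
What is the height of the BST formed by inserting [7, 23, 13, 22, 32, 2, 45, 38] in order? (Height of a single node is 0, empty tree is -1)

Insertion order: [7, 23, 13, 22, 32, 2, 45, 38]
Tree (level-order array): [7, 2, 23, None, None, 13, 32, None, 22, None, 45, None, None, 38]
Compute height bottom-up (empty subtree = -1):
  height(2) = 1 + max(-1, -1) = 0
  height(22) = 1 + max(-1, -1) = 0
  height(13) = 1 + max(-1, 0) = 1
  height(38) = 1 + max(-1, -1) = 0
  height(45) = 1 + max(0, -1) = 1
  height(32) = 1 + max(-1, 1) = 2
  height(23) = 1 + max(1, 2) = 3
  height(7) = 1 + max(0, 3) = 4
Height = 4


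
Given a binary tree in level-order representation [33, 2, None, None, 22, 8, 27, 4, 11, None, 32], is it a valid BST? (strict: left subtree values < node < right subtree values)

Level-order array: [33, 2, None, None, 22, 8, 27, 4, 11, None, 32]
Validate using subtree bounds (lo, hi): at each node, require lo < value < hi,
then recurse left with hi=value and right with lo=value.
Preorder trace (stopping at first violation):
  at node 33 with bounds (-inf, +inf): OK
  at node 2 with bounds (-inf, 33): OK
  at node 22 with bounds (2, 33): OK
  at node 8 with bounds (2, 22): OK
  at node 4 with bounds (2, 8): OK
  at node 11 with bounds (8, 22): OK
  at node 27 with bounds (22, 33): OK
  at node 32 with bounds (27, 33): OK
No violation found at any node.
Result: Valid BST


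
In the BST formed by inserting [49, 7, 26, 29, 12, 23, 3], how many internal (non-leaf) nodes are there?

Tree built from: [49, 7, 26, 29, 12, 23, 3]
Tree (level-order array): [49, 7, None, 3, 26, None, None, 12, 29, None, 23]
Rule: An internal node has at least one child.
Per-node child counts:
  node 49: 1 child(ren)
  node 7: 2 child(ren)
  node 3: 0 child(ren)
  node 26: 2 child(ren)
  node 12: 1 child(ren)
  node 23: 0 child(ren)
  node 29: 0 child(ren)
Matching nodes: [49, 7, 26, 12]
Count of internal (non-leaf) nodes: 4


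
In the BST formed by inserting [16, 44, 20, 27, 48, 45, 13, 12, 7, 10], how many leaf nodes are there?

Tree built from: [16, 44, 20, 27, 48, 45, 13, 12, 7, 10]
Tree (level-order array): [16, 13, 44, 12, None, 20, 48, 7, None, None, 27, 45, None, None, 10]
Rule: A leaf has 0 children.
Per-node child counts:
  node 16: 2 child(ren)
  node 13: 1 child(ren)
  node 12: 1 child(ren)
  node 7: 1 child(ren)
  node 10: 0 child(ren)
  node 44: 2 child(ren)
  node 20: 1 child(ren)
  node 27: 0 child(ren)
  node 48: 1 child(ren)
  node 45: 0 child(ren)
Matching nodes: [10, 27, 45]
Count of leaf nodes: 3


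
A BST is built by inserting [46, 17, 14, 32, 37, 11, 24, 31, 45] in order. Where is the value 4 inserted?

Starting tree (level order): [46, 17, None, 14, 32, 11, None, 24, 37, None, None, None, 31, None, 45]
Insertion path: 46 -> 17 -> 14 -> 11
Result: insert 4 as left child of 11
Final tree (level order): [46, 17, None, 14, 32, 11, None, 24, 37, 4, None, None, 31, None, 45]


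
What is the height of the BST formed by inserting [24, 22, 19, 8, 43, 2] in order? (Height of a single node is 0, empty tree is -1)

Insertion order: [24, 22, 19, 8, 43, 2]
Tree (level-order array): [24, 22, 43, 19, None, None, None, 8, None, 2]
Compute height bottom-up (empty subtree = -1):
  height(2) = 1 + max(-1, -1) = 0
  height(8) = 1 + max(0, -1) = 1
  height(19) = 1 + max(1, -1) = 2
  height(22) = 1 + max(2, -1) = 3
  height(43) = 1 + max(-1, -1) = 0
  height(24) = 1 + max(3, 0) = 4
Height = 4


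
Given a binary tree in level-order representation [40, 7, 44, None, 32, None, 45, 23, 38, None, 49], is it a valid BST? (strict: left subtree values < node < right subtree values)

Level-order array: [40, 7, 44, None, 32, None, 45, 23, 38, None, 49]
Validate using subtree bounds (lo, hi): at each node, require lo < value < hi,
then recurse left with hi=value and right with lo=value.
Preorder trace (stopping at first violation):
  at node 40 with bounds (-inf, +inf): OK
  at node 7 with bounds (-inf, 40): OK
  at node 32 with bounds (7, 40): OK
  at node 23 with bounds (7, 32): OK
  at node 38 with bounds (32, 40): OK
  at node 44 with bounds (40, +inf): OK
  at node 45 with bounds (44, +inf): OK
  at node 49 with bounds (45, +inf): OK
No violation found at any node.
Result: Valid BST


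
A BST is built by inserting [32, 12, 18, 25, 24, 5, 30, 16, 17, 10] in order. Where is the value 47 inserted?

Starting tree (level order): [32, 12, None, 5, 18, None, 10, 16, 25, None, None, None, 17, 24, 30]
Insertion path: 32
Result: insert 47 as right child of 32
Final tree (level order): [32, 12, 47, 5, 18, None, None, None, 10, 16, 25, None, None, None, 17, 24, 30]


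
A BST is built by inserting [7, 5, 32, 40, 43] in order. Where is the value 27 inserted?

Starting tree (level order): [7, 5, 32, None, None, None, 40, None, 43]
Insertion path: 7 -> 32
Result: insert 27 as left child of 32
Final tree (level order): [7, 5, 32, None, None, 27, 40, None, None, None, 43]


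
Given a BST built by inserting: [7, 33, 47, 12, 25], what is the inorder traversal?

Tree insertion order: [7, 33, 47, 12, 25]
Tree (level-order array): [7, None, 33, 12, 47, None, 25]
Inorder traversal: [7, 12, 25, 33, 47]


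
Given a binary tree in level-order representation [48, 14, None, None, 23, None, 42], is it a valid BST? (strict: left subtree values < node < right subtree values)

Level-order array: [48, 14, None, None, 23, None, 42]
Validate using subtree bounds (lo, hi): at each node, require lo < value < hi,
then recurse left with hi=value and right with lo=value.
Preorder trace (stopping at first violation):
  at node 48 with bounds (-inf, +inf): OK
  at node 14 with bounds (-inf, 48): OK
  at node 23 with bounds (14, 48): OK
  at node 42 with bounds (23, 48): OK
No violation found at any node.
Result: Valid BST


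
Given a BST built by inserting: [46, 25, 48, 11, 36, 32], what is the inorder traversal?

Tree insertion order: [46, 25, 48, 11, 36, 32]
Tree (level-order array): [46, 25, 48, 11, 36, None, None, None, None, 32]
Inorder traversal: [11, 25, 32, 36, 46, 48]


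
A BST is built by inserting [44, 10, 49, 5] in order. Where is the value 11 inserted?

Starting tree (level order): [44, 10, 49, 5]
Insertion path: 44 -> 10
Result: insert 11 as right child of 10
Final tree (level order): [44, 10, 49, 5, 11]


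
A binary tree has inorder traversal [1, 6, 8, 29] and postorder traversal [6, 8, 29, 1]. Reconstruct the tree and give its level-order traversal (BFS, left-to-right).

Inorder:   [1, 6, 8, 29]
Postorder: [6, 8, 29, 1]
Algorithm: postorder visits root last, so walk postorder right-to-left;
each value is the root of the current inorder slice — split it at that
value, recurse on the right subtree first, then the left.
Recursive splits:
  root=1; inorder splits into left=[], right=[6, 8, 29]
  root=29; inorder splits into left=[6, 8], right=[]
  root=8; inorder splits into left=[6], right=[]
  root=6; inorder splits into left=[], right=[]
Reconstructed level-order: [1, 29, 8, 6]


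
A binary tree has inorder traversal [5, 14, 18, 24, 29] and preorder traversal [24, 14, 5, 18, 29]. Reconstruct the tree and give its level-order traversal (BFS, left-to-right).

Inorder:  [5, 14, 18, 24, 29]
Preorder: [24, 14, 5, 18, 29]
Algorithm: preorder visits root first, so consume preorder in order;
for each root, split the current inorder slice at that value into
left-subtree inorder and right-subtree inorder, then recurse.
Recursive splits:
  root=24; inorder splits into left=[5, 14, 18], right=[29]
  root=14; inorder splits into left=[5], right=[18]
  root=5; inorder splits into left=[], right=[]
  root=18; inorder splits into left=[], right=[]
  root=29; inorder splits into left=[], right=[]
Reconstructed level-order: [24, 14, 29, 5, 18]


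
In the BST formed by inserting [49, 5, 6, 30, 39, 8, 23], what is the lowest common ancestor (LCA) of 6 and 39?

Tree insertion order: [49, 5, 6, 30, 39, 8, 23]
Tree (level-order array): [49, 5, None, None, 6, None, 30, 8, 39, None, 23]
In a BST, the LCA of p=6, q=39 is the first node v on the
root-to-leaf path with p <= v <= q (go left if both < v, right if both > v).
Walk from root:
  at 49: both 6 and 39 < 49, go left
  at 5: both 6 and 39 > 5, go right
  at 6: 6 <= 6 <= 39, this is the LCA
LCA = 6


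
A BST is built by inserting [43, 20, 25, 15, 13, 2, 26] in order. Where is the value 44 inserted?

Starting tree (level order): [43, 20, None, 15, 25, 13, None, None, 26, 2]
Insertion path: 43
Result: insert 44 as right child of 43
Final tree (level order): [43, 20, 44, 15, 25, None, None, 13, None, None, 26, 2]


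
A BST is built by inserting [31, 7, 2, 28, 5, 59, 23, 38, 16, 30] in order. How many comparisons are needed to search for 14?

Search path for 14: 31 -> 7 -> 28 -> 23 -> 16
Found: False
Comparisons: 5


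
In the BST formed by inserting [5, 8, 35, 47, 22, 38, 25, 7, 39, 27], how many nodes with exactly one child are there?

Tree built from: [5, 8, 35, 47, 22, 38, 25, 7, 39, 27]
Tree (level-order array): [5, None, 8, 7, 35, None, None, 22, 47, None, 25, 38, None, None, 27, None, 39]
Rule: These are nodes with exactly 1 non-null child.
Per-node child counts:
  node 5: 1 child(ren)
  node 8: 2 child(ren)
  node 7: 0 child(ren)
  node 35: 2 child(ren)
  node 22: 1 child(ren)
  node 25: 1 child(ren)
  node 27: 0 child(ren)
  node 47: 1 child(ren)
  node 38: 1 child(ren)
  node 39: 0 child(ren)
Matching nodes: [5, 22, 25, 47, 38]
Count of nodes with exactly one child: 5


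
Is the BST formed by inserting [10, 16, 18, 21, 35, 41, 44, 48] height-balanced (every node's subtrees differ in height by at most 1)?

Tree (level-order array): [10, None, 16, None, 18, None, 21, None, 35, None, 41, None, 44, None, 48]
Definition: a tree is height-balanced if, at every node, |h(left) - h(right)| <= 1 (empty subtree has height -1).
Bottom-up per-node check:
  node 48: h_left=-1, h_right=-1, diff=0 [OK], height=0
  node 44: h_left=-1, h_right=0, diff=1 [OK], height=1
  node 41: h_left=-1, h_right=1, diff=2 [FAIL (|-1-1|=2 > 1)], height=2
  node 35: h_left=-1, h_right=2, diff=3 [FAIL (|-1-2|=3 > 1)], height=3
  node 21: h_left=-1, h_right=3, diff=4 [FAIL (|-1-3|=4 > 1)], height=4
  node 18: h_left=-1, h_right=4, diff=5 [FAIL (|-1-4|=5 > 1)], height=5
  node 16: h_left=-1, h_right=5, diff=6 [FAIL (|-1-5|=6 > 1)], height=6
  node 10: h_left=-1, h_right=6, diff=7 [FAIL (|-1-6|=7 > 1)], height=7
Node 41 violates the condition: |-1 - 1| = 2 > 1.
Result: Not balanced


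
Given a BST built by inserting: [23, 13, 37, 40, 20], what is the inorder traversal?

Tree insertion order: [23, 13, 37, 40, 20]
Tree (level-order array): [23, 13, 37, None, 20, None, 40]
Inorder traversal: [13, 20, 23, 37, 40]


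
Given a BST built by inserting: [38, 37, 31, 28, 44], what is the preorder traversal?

Tree insertion order: [38, 37, 31, 28, 44]
Tree (level-order array): [38, 37, 44, 31, None, None, None, 28]
Preorder traversal: [38, 37, 31, 28, 44]


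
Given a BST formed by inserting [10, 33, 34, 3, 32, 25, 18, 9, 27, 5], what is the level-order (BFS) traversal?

Tree insertion order: [10, 33, 34, 3, 32, 25, 18, 9, 27, 5]
Tree (level-order array): [10, 3, 33, None, 9, 32, 34, 5, None, 25, None, None, None, None, None, 18, 27]
BFS from the root, enqueuing left then right child of each popped node:
  queue [10] -> pop 10, enqueue [3, 33], visited so far: [10]
  queue [3, 33] -> pop 3, enqueue [9], visited so far: [10, 3]
  queue [33, 9] -> pop 33, enqueue [32, 34], visited so far: [10, 3, 33]
  queue [9, 32, 34] -> pop 9, enqueue [5], visited so far: [10, 3, 33, 9]
  queue [32, 34, 5] -> pop 32, enqueue [25], visited so far: [10, 3, 33, 9, 32]
  queue [34, 5, 25] -> pop 34, enqueue [none], visited so far: [10, 3, 33, 9, 32, 34]
  queue [5, 25] -> pop 5, enqueue [none], visited so far: [10, 3, 33, 9, 32, 34, 5]
  queue [25] -> pop 25, enqueue [18, 27], visited so far: [10, 3, 33, 9, 32, 34, 5, 25]
  queue [18, 27] -> pop 18, enqueue [none], visited so far: [10, 3, 33, 9, 32, 34, 5, 25, 18]
  queue [27] -> pop 27, enqueue [none], visited so far: [10, 3, 33, 9, 32, 34, 5, 25, 18, 27]
Result: [10, 3, 33, 9, 32, 34, 5, 25, 18, 27]


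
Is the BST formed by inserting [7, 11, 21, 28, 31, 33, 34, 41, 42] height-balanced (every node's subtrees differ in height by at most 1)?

Tree (level-order array): [7, None, 11, None, 21, None, 28, None, 31, None, 33, None, 34, None, 41, None, 42]
Definition: a tree is height-balanced if, at every node, |h(left) - h(right)| <= 1 (empty subtree has height -1).
Bottom-up per-node check:
  node 42: h_left=-1, h_right=-1, diff=0 [OK], height=0
  node 41: h_left=-1, h_right=0, diff=1 [OK], height=1
  node 34: h_left=-1, h_right=1, diff=2 [FAIL (|-1-1|=2 > 1)], height=2
  node 33: h_left=-1, h_right=2, diff=3 [FAIL (|-1-2|=3 > 1)], height=3
  node 31: h_left=-1, h_right=3, diff=4 [FAIL (|-1-3|=4 > 1)], height=4
  node 28: h_left=-1, h_right=4, diff=5 [FAIL (|-1-4|=5 > 1)], height=5
  node 21: h_left=-1, h_right=5, diff=6 [FAIL (|-1-5|=6 > 1)], height=6
  node 11: h_left=-1, h_right=6, diff=7 [FAIL (|-1-6|=7 > 1)], height=7
  node 7: h_left=-1, h_right=7, diff=8 [FAIL (|-1-7|=8 > 1)], height=8
Node 34 violates the condition: |-1 - 1| = 2 > 1.
Result: Not balanced


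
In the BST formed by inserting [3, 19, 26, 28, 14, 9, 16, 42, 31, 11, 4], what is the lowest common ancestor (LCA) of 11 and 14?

Tree insertion order: [3, 19, 26, 28, 14, 9, 16, 42, 31, 11, 4]
Tree (level-order array): [3, None, 19, 14, 26, 9, 16, None, 28, 4, 11, None, None, None, 42, None, None, None, None, 31]
In a BST, the LCA of p=11, q=14 is the first node v on the
root-to-leaf path with p <= v <= q (go left if both < v, right if both > v).
Walk from root:
  at 3: both 11 and 14 > 3, go right
  at 19: both 11 and 14 < 19, go left
  at 14: 11 <= 14 <= 14, this is the LCA
LCA = 14


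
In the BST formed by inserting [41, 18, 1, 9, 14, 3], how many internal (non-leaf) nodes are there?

Tree built from: [41, 18, 1, 9, 14, 3]
Tree (level-order array): [41, 18, None, 1, None, None, 9, 3, 14]
Rule: An internal node has at least one child.
Per-node child counts:
  node 41: 1 child(ren)
  node 18: 1 child(ren)
  node 1: 1 child(ren)
  node 9: 2 child(ren)
  node 3: 0 child(ren)
  node 14: 0 child(ren)
Matching nodes: [41, 18, 1, 9]
Count of internal (non-leaf) nodes: 4


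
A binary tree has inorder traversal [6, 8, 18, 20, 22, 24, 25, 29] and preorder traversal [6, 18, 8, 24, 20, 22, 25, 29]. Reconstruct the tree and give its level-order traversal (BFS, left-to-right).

Inorder:  [6, 8, 18, 20, 22, 24, 25, 29]
Preorder: [6, 18, 8, 24, 20, 22, 25, 29]
Algorithm: preorder visits root first, so consume preorder in order;
for each root, split the current inorder slice at that value into
left-subtree inorder and right-subtree inorder, then recurse.
Recursive splits:
  root=6; inorder splits into left=[], right=[8, 18, 20, 22, 24, 25, 29]
  root=18; inorder splits into left=[8], right=[20, 22, 24, 25, 29]
  root=8; inorder splits into left=[], right=[]
  root=24; inorder splits into left=[20, 22], right=[25, 29]
  root=20; inorder splits into left=[], right=[22]
  root=22; inorder splits into left=[], right=[]
  root=25; inorder splits into left=[], right=[29]
  root=29; inorder splits into left=[], right=[]
Reconstructed level-order: [6, 18, 8, 24, 20, 25, 22, 29]


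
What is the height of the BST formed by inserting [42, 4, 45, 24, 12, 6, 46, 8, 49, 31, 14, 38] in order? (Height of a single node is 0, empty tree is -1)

Insertion order: [42, 4, 45, 24, 12, 6, 46, 8, 49, 31, 14, 38]
Tree (level-order array): [42, 4, 45, None, 24, None, 46, 12, 31, None, 49, 6, 14, None, 38, None, None, None, 8]
Compute height bottom-up (empty subtree = -1):
  height(8) = 1 + max(-1, -1) = 0
  height(6) = 1 + max(-1, 0) = 1
  height(14) = 1 + max(-1, -1) = 0
  height(12) = 1 + max(1, 0) = 2
  height(38) = 1 + max(-1, -1) = 0
  height(31) = 1 + max(-1, 0) = 1
  height(24) = 1 + max(2, 1) = 3
  height(4) = 1 + max(-1, 3) = 4
  height(49) = 1 + max(-1, -1) = 0
  height(46) = 1 + max(-1, 0) = 1
  height(45) = 1 + max(-1, 1) = 2
  height(42) = 1 + max(4, 2) = 5
Height = 5


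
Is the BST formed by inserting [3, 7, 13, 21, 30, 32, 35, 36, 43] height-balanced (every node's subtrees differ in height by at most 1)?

Tree (level-order array): [3, None, 7, None, 13, None, 21, None, 30, None, 32, None, 35, None, 36, None, 43]
Definition: a tree is height-balanced if, at every node, |h(left) - h(right)| <= 1 (empty subtree has height -1).
Bottom-up per-node check:
  node 43: h_left=-1, h_right=-1, diff=0 [OK], height=0
  node 36: h_left=-1, h_right=0, diff=1 [OK], height=1
  node 35: h_left=-1, h_right=1, diff=2 [FAIL (|-1-1|=2 > 1)], height=2
  node 32: h_left=-1, h_right=2, diff=3 [FAIL (|-1-2|=3 > 1)], height=3
  node 30: h_left=-1, h_right=3, diff=4 [FAIL (|-1-3|=4 > 1)], height=4
  node 21: h_left=-1, h_right=4, diff=5 [FAIL (|-1-4|=5 > 1)], height=5
  node 13: h_left=-1, h_right=5, diff=6 [FAIL (|-1-5|=6 > 1)], height=6
  node 7: h_left=-1, h_right=6, diff=7 [FAIL (|-1-6|=7 > 1)], height=7
  node 3: h_left=-1, h_right=7, diff=8 [FAIL (|-1-7|=8 > 1)], height=8
Node 35 violates the condition: |-1 - 1| = 2 > 1.
Result: Not balanced


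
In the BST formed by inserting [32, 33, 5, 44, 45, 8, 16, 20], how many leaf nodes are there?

Tree built from: [32, 33, 5, 44, 45, 8, 16, 20]
Tree (level-order array): [32, 5, 33, None, 8, None, 44, None, 16, None, 45, None, 20]
Rule: A leaf has 0 children.
Per-node child counts:
  node 32: 2 child(ren)
  node 5: 1 child(ren)
  node 8: 1 child(ren)
  node 16: 1 child(ren)
  node 20: 0 child(ren)
  node 33: 1 child(ren)
  node 44: 1 child(ren)
  node 45: 0 child(ren)
Matching nodes: [20, 45]
Count of leaf nodes: 2


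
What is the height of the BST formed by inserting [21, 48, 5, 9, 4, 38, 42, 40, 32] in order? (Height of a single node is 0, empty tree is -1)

Insertion order: [21, 48, 5, 9, 4, 38, 42, 40, 32]
Tree (level-order array): [21, 5, 48, 4, 9, 38, None, None, None, None, None, 32, 42, None, None, 40]
Compute height bottom-up (empty subtree = -1):
  height(4) = 1 + max(-1, -1) = 0
  height(9) = 1 + max(-1, -1) = 0
  height(5) = 1 + max(0, 0) = 1
  height(32) = 1 + max(-1, -1) = 0
  height(40) = 1 + max(-1, -1) = 0
  height(42) = 1 + max(0, -1) = 1
  height(38) = 1 + max(0, 1) = 2
  height(48) = 1 + max(2, -1) = 3
  height(21) = 1 + max(1, 3) = 4
Height = 4


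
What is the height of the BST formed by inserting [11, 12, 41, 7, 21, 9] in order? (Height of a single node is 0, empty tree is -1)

Insertion order: [11, 12, 41, 7, 21, 9]
Tree (level-order array): [11, 7, 12, None, 9, None, 41, None, None, 21]
Compute height bottom-up (empty subtree = -1):
  height(9) = 1 + max(-1, -1) = 0
  height(7) = 1 + max(-1, 0) = 1
  height(21) = 1 + max(-1, -1) = 0
  height(41) = 1 + max(0, -1) = 1
  height(12) = 1 + max(-1, 1) = 2
  height(11) = 1 + max(1, 2) = 3
Height = 3


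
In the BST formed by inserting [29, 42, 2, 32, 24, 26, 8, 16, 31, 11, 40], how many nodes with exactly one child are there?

Tree built from: [29, 42, 2, 32, 24, 26, 8, 16, 31, 11, 40]
Tree (level-order array): [29, 2, 42, None, 24, 32, None, 8, 26, 31, 40, None, 16, None, None, None, None, None, None, 11]
Rule: These are nodes with exactly 1 non-null child.
Per-node child counts:
  node 29: 2 child(ren)
  node 2: 1 child(ren)
  node 24: 2 child(ren)
  node 8: 1 child(ren)
  node 16: 1 child(ren)
  node 11: 0 child(ren)
  node 26: 0 child(ren)
  node 42: 1 child(ren)
  node 32: 2 child(ren)
  node 31: 0 child(ren)
  node 40: 0 child(ren)
Matching nodes: [2, 8, 16, 42]
Count of nodes with exactly one child: 4


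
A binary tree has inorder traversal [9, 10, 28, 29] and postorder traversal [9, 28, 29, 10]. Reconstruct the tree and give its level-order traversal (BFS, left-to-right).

Inorder:   [9, 10, 28, 29]
Postorder: [9, 28, 29, 10]
Algorithm: postorder visits root last, so walk postorder right-to-left;
each value is the root of the current inorder slice — split it at that
value, recurse on the right subtree first, then the left.
Recursive splits:
  root=10; inorder splits into left=[9], right=[28, 29]
  root=29; inorder splits into left=[28], right=[]
  root=28; inorder splits into left=[], right=[]
  root=9; inorder splits into left=[], right=[]
Reconstructed level-order: [10, 9, 29, 28]


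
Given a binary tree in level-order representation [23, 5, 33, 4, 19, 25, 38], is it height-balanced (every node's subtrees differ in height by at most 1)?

Tree (level-order array): [23, 5, 33, 4, 19, 25, 38]
Definition: a tree is height-balanced if, at every node, |h(left) - h(right)| <= 1 (empty subtree has height -1).
Bottom-up per-node check:
  node 4: h_left=-1, h_right=-1, diff=0 [OK], height=0
  node 19: h_left=-1, h_right=-1, diff=0 [OK], height=0
  node 5: h_left=0, h_right=0, diff=0 [OK], height=1
  node 25: h_left=-1, h_right=-1, diff=0 [OK], height=0
  node 38: h_left=-1, h_right=-1, diff=0 [OK], height=0
  node 33: h_left=0, h_right=0, diff=0 [OK], height=1
  node 23: h_left=1, h_right=1, diff=0 [OK], height=2
All nodes satisfy the balance condition.
Result: Balanced


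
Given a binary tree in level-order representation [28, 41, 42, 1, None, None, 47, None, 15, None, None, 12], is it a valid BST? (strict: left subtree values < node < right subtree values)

Level-order array: [28, 41, 42, 1, None, None, 47, None, 15, None, None, 12]
Validate using subtree bounds (lo, hi): at each node, require lo < value < hi,
then recurse left with hi=value and right with lo=value.
Preorder trace (stopping at first violation):
  at node 28 with bounds (-inf, +inf): OK
  at node 41 with bounds (-inf, 28): VIOLATION
Node 41 violates its bound: not (-inf < 41 < 28).
Result: Not a valid BST


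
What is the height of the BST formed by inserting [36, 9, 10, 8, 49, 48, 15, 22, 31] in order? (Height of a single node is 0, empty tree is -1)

Insertion order: [36, 9, 10, 8, 49, 48, 15, 22, 31]
Tree (level-order array): [36, 9, 49, 8, 10, 48, None, None, None, None, 15, None, None, None, 22, None, 31]
Compute height bottom-up (empty subtree = -1):
  height(8) = 1 + max(-1, -1) = 0
  height(31) = 1 + max(-1, -1) = 0
  height(22) = 1 + max(-1, 0) = 1
  height(15) = 1 + max(-1, 1) = 2
  height(10) = 1 + max(-1, 2) = 3
  height(9) = 1 + max(0, 3) = 4
  height(48) = 1 + max(-1, -1) = 0
  height(49) = 1 + max(0, -1) = 1
  height(36) = 1 + max(4, 1) = 5
Height = 5


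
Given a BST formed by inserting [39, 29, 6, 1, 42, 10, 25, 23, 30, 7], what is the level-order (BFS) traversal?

Tree insertion order: [39, 29, 6, 1, 42, 10, 25, 23, 30, 7]
Tree (level-order array): [39, 29, 42, 6, 30, None, None, 1, 10, None, None, None, None, 7, 25, None, None, 23]
BFS from the root, enqueuing left then right child of each popped node:
  queue [39] -> pop 39, enqueue [29, 42], visited so far: [39]
  queue [29, 42] -> pop 29, enqueue [6, 30], visited so far: [39, 29]
  queue [42, 6, 30] -> pop 42, enqueue [none], visited so far: [39, 29, 42]
  queue [6, 30] -> pop 6, enqueue [1, 10], visited so far: [39, 29, 42, 6]
  queue [30, 1, 10] -> pop 30, enqueue [none], visited so far: [39, 29, 42, 6, 30]
  queue [1, 10] -> pop 1, enqueue [none], visited so far: [39, 29, 42, 6, 30, 1]
  queue [10] -> pop 10, enqueue [7, 25], visited so far: [39, 29, 42, 6, 30, 1, 10]
  queue [7, 25] -> pop 7, enqueue [none], visited so far: [39, 29, 42, 6, 30, 1, 10, 7]
  queue [25] -> pop 25, enqueue [23], visited so far: [39, 29, 42, 6, 30, 1, 10, 7, 25]
  queue [23] -> pop 23, enqueue [none], visited so far: [39, 29, 42, 6, 30, 1, 10, 7, 25, 23]
Result: [39, 29, 42, 6, 30, 1, 10, 7, 25, 23]


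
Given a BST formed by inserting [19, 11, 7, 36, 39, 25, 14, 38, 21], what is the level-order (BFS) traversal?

Tree insertion order: [19, 11, 7, 36, 39, 25, 14, 38, 21]
Tree (level-order array): [19, 11, 36, 7, 14, 25, 39, None, None, None, None, 21, None, 38]
BFS from the root, enqueuing left then right child of each popped node:
  queue [19] -> pop 19, enqueue [11, 36], visited so far: [19]
  queue [11, 36] -> pop 11, enqueue [7, 14], visited so far: [19, 11]
  queue [36, 7, 14] -> pop 36, enqueue [25, 39], visited so far: [19, 11, 36]
  queue [7, 14, 25, 39] -> pop 7, enqueue [none], visited so far: [19, 11, 36, 7]
  queue [14, 25, 39] -> pop 14, enqueue [none], visited so far: [19, 11, 36, 7, 14]
  queue [25, 39] -> pop 25, enqueue [21], visited so far: [19, 11, 36, 7, 14, 25]
  queue [39, 21] -> pop 39, enqueue [38], visited so far: [19, 11, 36, 7, 14, 25, 39]
  queue [21, 38] -> pop 21, enqueue [none], visited so far: [19, 11, 36, 7, 14, 25, 39, 21]
  queue [38] -> pop 38, enqueue [none], visited so far: [19, 11, 36, 7, 14, 25, 39, 21, 38]
Result: [19, 11, 36, 7, 14, 25, 39, 21, 38]


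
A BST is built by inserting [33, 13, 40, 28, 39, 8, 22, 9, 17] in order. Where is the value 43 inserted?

Starting tree (level order): [33, 13, 40, 8, 28, 39, None, None, 9, 22, None, None, None, None, None, 17]
Insertion path: 33 -> 40
Result: insert 43 as right child of 40
Final tree (level order): [33, 13, 40, 8, 28, 39, 43, None, 9, 22, None, None, None, None, None, None, None, 17]


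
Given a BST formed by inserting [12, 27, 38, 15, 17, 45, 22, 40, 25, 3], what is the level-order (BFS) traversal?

Tree insertion order: [12, 27, 38, 15, 17, 45, 22, 40, 25, 3]
Tree (level-order array): [12, 3, 27, None, None, 15, 38, None, 17, None, 45, None, 22, 40, None, None, 25]
BFS from the root, enqueuing left then right child of each popped node:
  queue [12] -> pop 12, enqueue [3, 27], visited so far: [12]
  queue [3, 27] -> pop 3, enqueue [none], visited so far: [12, 3]
  queue [27] -> pop 27, enqueue [15, 38], visited so far: [12, 3, 27]
  queue [15, 38] -> pop 15, enqueue [17], visited so far: [12, 3, 27, 15]
  queue [38, 17] -> pop 38, enqueue [45], visited so far: [12, 3, 27, 15, 38]
  queue [17, 45] -> pop 17, enqueue [22], visited so far: [12, 3, 27, 15, 38, 17]
  queue [45, 22] -> pop 45, enqueue [40], visited so far: [12, 3, 27, 15, 38, 17, 45]
  queue [22, 40] -> pop 22, enqueue [25], visited so far: [12, 3, 27, 15, 38, 17, 45, 22]
  queue [40, 25] -> pop 40, enqueue [none], visited so far: [12, 3, 27, 15, 38, 17, 45, 22, 40]
  queue [25] -> pop 25, enqueue [none], visited so far: [12, 3, 27, 15, 38, 17, 45, 22, 40, 25]
Result: [12, 3, 27, 15, 38, 17, 45, 22, 40, 25]


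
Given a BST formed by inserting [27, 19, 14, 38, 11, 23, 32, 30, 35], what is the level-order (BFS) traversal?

Tree insertion order: [27, 19, 14, 38, 11, 23, 32, 30, 35]
Tree (level-order array): [27, 19, 38, 14, 23, 32, None, 11, None, None, None, 30, 35]
BFS from the root, enqueuing left then right child of each popped node:
  queue [27] -> pop 27, enqueue [19, 38], visited so far: [27]
  queue [19, 38] -> pop 19, enqueue [14, 23], visited so far: [27, 19]
  queue [38, 14, 23] -> pop 38, enqueue [32], visited so far: [27, 19, 38]
  queue [14, 23, 32] -> pop 14, enqueue [11], visited so far: [27, 19, 38, 14]
  queue [23, 32, 11] -> pop 23, enqueue [none], visited so far: [27, 19, 38, 14, 23]
  queue [32, 11] -> pop 32, enqueue [30, 35], visited so far: [27, 19, 38, 14, 23, 32]
  queue [11, 30, 35] -> pop 11, enqueue [none], visited so far: [27, 19, 38, 14, 23, 32, 11]
  queue [30, 35] -> pop 30, enqueue [none], visited so far: [27, 19, 38, 14, 23, 32, 11, 30]
  queue [35] -> pop 35, enqueue [none], visited so far: [27, 19, 38, 14, 23, 32, 11, 30, 35]
Result: [27, 19, 38, 14, 23, 32, 11, 30, 35]


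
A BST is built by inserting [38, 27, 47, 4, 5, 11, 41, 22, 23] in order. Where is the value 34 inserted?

Starting tree (level order): [38, 27, 47, 4, None, 41, None, None, 5, None, None, None, 11, None, 22, None, 23]
Insertion path: 38 -> 27
Result: insert 34 as right child of 27
Final tree (level order): [38, 27, 47, 4, 34, 41, None, None, 5, None, None, None, None, None, 11, None, 22, None, 23]


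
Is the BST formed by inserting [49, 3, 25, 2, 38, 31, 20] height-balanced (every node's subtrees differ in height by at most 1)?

Tree (level-order array): [49, 3, None, 2, 25, None, None, 20, 38, None, None, 31]
Definition: a tree is height-balanced if, at every node, |h(left) - h(right)| <= 1 (empty subtree has height -1).
Bottom-up per-node check:
  node 2: h_left=-1, h_right=-1, diff=0 [OK], height=0
  node 20: h_left=-1, h_right=-1, diff=0 [OK], height=0
  node 31: h_left=-1, h_right=-1, diff=0 [OK], height=0
  node 38: h_left=0, h_right=-1, diff=1 [OK], height=1
  node 25: h_left=0, h_right=1, diff=1 [OK], height=2
  node 3: h_left=0, h_right=2, diff=2 [FAIL (|0-2|=2 > 1)], height=3
  node 49: h_left=3, h_right=-1, diff=4 [FAIL (|3--1|=4 > 1)], height=4
Node 3 violates the condition: |0 - 2| = 2 > 1.
Result: Not balanced


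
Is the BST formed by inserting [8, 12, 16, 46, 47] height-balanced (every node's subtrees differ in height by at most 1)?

Tree (level-order array): [8, None, 12, None, 16, None, 46, None, 47]
Definition: a tree is height-balanced if, at every node, |h(left) - h(right)| <= 1 (empty subtree has height -1).
Bottom-up per-node check:
  node 47: h_left=-1, h_right=-1, diff=0 [OK], height=0
  node 46: h_left=-1, h_right=0, diff=1 [OK], height=1
  node 16: h_left=-1, h_right=1, diff=2 [FAIL (|-1-1|=2 > 1)], height=2
  node 12: h_left=-1, h_right=2, diff=3 [FAIL (|-1-2|=3 > 1)], height=3
  node 8: h_left=-1, h_right=3, diff=4 [FAIL (|-1-3|=4 > 1)], height=4
Node 16 violates the condition: |-1 - 1| = 2 > 1.
Result: Not balanced


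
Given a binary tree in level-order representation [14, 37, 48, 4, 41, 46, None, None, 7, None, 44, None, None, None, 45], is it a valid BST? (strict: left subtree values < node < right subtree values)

Level-order array: [14, 37, 48, 4, 41, 46, None, None, 7, None, 44, None, None, None, 45]
Validate using subtree bounds (lo, hi): at each node, require lo < value < hi,
then recurse left with hi=value and right with lo=value.
Preorder trace (stopping at first violation):
  at node 14 with bounds (-inf, +inf): OK
  at node 37 with bounds (-inf, 14): VIOLATION
Node 37 violates its bound: not (-inf < 37 < 14).
Result: Not a valid BST


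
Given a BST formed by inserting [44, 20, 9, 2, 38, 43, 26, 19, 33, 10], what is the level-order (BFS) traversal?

Tree insertion order: [44, 20, 9, 2, 38, 43, 26, 19, 33, 10]
Tree (level-order array): [44, 20, None, 9, 38, 2, 19, 26, 43, None, None, 10, None, None, 33]
BFS from the root, enqueuing left then right child of each popped node:
  queue [44] -> pop 44, enqueue [20], visited so far: [44]
  queue [20] -> pop 20, enqueue [9, 38], visited so far: [44, 20]
  queue [9, 38] -> pop 9, enqueue [2, 19], visited so far: [44, 20, 9]
  queue [38, 2, 19] -> pop 38, enqueue [26, 43], visited so far: [44, 20, 9, 38]
  queue [2, 19, 26, 43] -> pop 2, enqueue [none], visited so far: [44, 20, 9, 38, 2]
  queue [19, 26, 43] -> pop 19, enqueue [10], visited so far: [44, 20, 9, 38, 2, 19]
  queue [26, 43, 10] -> pop 26, enqueue [33], visited so far: [44, 20, 9, 38, 2, 19, 26]
  queue [43, 10, 33] -> pop 43, enqueue [none], visited so far: [44, 20, 9, 38, 2, 19, 26, 43]
  queue [10, 33] -> pop 10, enqueue [none], visited so far: [44, 20, 9, 38, 2, 19, 26, 43, 10]
  queue [33] -> pop 33, enqueue [none], visited so far: [44, 20, 9, 38, 2, 19, 26, 43, 10, 33]
Result: [44, 20, 9, 38, 2, 19, 26, 43, 10, 33]
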